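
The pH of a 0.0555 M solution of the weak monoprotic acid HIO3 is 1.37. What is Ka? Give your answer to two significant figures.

Ka = 1.4 × 10^-1

[H+] = 10^(-1.37) = 4.27 × 10^-2 M
At equilibrium [HA] = 0.0555 − 4.27 × 10^-2 = 1.28 × 10^-2 M
Ka = [H+][A-]/[HA] = (4.27 × 10^-2)² / 1.28 × 10^-2 = 1.4 × 10^-1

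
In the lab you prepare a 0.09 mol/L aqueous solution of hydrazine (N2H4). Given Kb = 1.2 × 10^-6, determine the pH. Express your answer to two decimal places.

pH = 10.52

N2H4 + H2O ⇌ N2H5+ + OH-
Let x = [OH-] at equilibrium. Kb = x²/(0.09 − x).
Neglecting x in the denominator: x = √(1.2 × 10^-6 × 0.09) = 3.29 × 10^-4 M
pOH = 3.48, so pH = 14.00 − pOH = 10.52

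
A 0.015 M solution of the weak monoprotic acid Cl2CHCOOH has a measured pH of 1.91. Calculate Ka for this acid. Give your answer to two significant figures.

Ka = 5.6 × 10^-2

[H+] = 10^(-1.91) = 1.23 × 10^-2 M
At equilibrium [HA] = 0.015 − 1.23 × 10^-2 = 2.70 × 10^-3 M
Ka = [H+][A-]/[HA] = (1.23 × 10^-2)² / 2.70 × 10^-3 = 5.6 × 10^-2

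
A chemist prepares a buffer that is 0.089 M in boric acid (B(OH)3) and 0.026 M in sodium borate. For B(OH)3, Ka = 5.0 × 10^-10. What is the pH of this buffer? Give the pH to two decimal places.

pH = 8.77

pKa = −log(5.0 × 10^-10) = 9.301
Henderson–Hasselbalch: pH = pKa + log([B(OH)4-]/[B(OH)3]) = 9.301 + log(0.026/0.089)
pH = 9.301 + (-0.534) = 8.77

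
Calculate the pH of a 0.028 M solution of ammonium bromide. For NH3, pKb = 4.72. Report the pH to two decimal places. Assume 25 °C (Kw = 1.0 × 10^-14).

NH4+ is the conjugate acid of the weak base NH3.
Kb = 10^(−4.72) = 1.91 × 10^-5
Ka = Kw/Kb = 1.0×10^-14 / 1.91 × 10^-5 = 5.24 × 10^-10
From the ICE table, Ka = x²/(0.028 − x) = 5.24 × 10^-10.
Assume x ≪ 0.028: x ≈ √(5.24 × 10^-10 × 0.028) = 3.83 × 10^-6 M
Check: 0.014% ionized — well under 5%, approximation valid.
pH = −log(3.83 × 10^-6) = 5.42

pH = 5.42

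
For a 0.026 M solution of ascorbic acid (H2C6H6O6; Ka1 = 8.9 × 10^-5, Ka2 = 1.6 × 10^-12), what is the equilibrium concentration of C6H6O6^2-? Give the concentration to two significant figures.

First ionization gives [H+] ≈ [HC6H6O6-] = 1.48 × 10^-3 M.
Second step: Ka2 = [H+][C6H6O6^2-]/[HC6H6O6-] ≈ [C6H6O6^2-] (since [H+] ≈ [HC6H6O6-]).
So [C6H6O6^2-] ≈ Ka2.

1.6 × 10^-12 M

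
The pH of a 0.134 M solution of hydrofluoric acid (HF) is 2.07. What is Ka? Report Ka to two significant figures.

Ka = 5.8 × 10^-4

[H+] = 10^(-2.07) = 8.51 × 10^-3 M
At equilibrium [HA] = 0.134 − 8.51 × 10^-3 = 1.25 × 10^-1 M
Ka = [H+][A-]/[HA] = (8.51 × 10^-3)² / 1.25 × 10^-1 = 5.8 × 10^-4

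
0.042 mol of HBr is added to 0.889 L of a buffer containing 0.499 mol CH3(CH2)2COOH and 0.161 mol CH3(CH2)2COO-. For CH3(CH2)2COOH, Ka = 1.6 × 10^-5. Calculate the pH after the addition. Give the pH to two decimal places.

pH = 4.14

After neutralization: n(CH3(CH2)2COOH) = 0.541 mol, n(CH3(CH2)2COO-) = 0.119 mol.
pKa = −log(1.6 × 10^-5) = 4.796
pH = pKa + log(n_CH3(CH2)2COO-/n_CH3(CH2)2COOH) = 4.796 + log(0.119/0.541) = 4.796 + (-0.658)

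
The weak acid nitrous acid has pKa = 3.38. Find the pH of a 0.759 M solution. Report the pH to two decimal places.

pH = 1.75

HNO2 ⇌ NO2- + H+
Ka = 10^(−3.38) = 4.17 × 10^-4
From the ICE table, Ka = [H+]²/(0.759 − [H+]) = 4.17 × 10^-4.
Neglecting [H+] in the denominator: [H+] = √(4.17 × 10^-4 × 0.759) = 1.78 × 10^-2 M
pH = −log(1.78 × 10^-2) = 1.75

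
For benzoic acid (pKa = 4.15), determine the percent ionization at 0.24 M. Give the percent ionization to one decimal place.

C6H5COOH ⇌ C6H5COO- + H+; let x = [H+] at equilibrium.
Ka = 10^(−4.15) = 7.08 × 10^-5
x ≈ √(Ka·C₀) = √(7.08 × 10^-5 × 0.24) = 4.12 × 10^-3 M
% ionization = x/C₀ × 100% = 4.12 × 10^-3/0.24 × 100% = 1.7%

1.7%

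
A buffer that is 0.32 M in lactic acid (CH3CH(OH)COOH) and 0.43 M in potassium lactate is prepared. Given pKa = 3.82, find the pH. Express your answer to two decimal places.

pH = 3.95

Using pH = pKa + log([base]/[acid]) with [base]/[acid] = 0.43/0.32:
pH = 3.82 + (+0.128) = 3.95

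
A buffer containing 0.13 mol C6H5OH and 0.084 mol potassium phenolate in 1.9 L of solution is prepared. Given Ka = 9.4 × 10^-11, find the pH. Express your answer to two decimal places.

pH = 9.84

pKa = −log(9.4 × 10^-11) = 10.027
Using pH = pKa + log([base]/[acid]) with [base]/[acid] = 0.084/0.13:
pH = 10.027 + (-0.190) = 9.84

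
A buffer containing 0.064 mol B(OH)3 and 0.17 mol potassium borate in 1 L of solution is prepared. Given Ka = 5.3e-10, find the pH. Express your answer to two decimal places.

pH = 9.70

pKa = −log(5.3 × 10^-10) = 9.276
pH = pKa + log([A⁻]/[HA]) = 9.276 + log(0.17/0.064)
pH = 9.276 + (+0.424) = 9.70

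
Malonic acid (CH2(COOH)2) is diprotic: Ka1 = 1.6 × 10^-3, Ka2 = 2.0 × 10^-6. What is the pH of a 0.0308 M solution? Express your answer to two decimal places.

Ka1 ≫ Ka2, so treat the first dissociation as the only significant source of H+.
Ka1 = x²/(0.0308 − x) = 1.6 × 10^-3
Solving the quadratic: x = (−Ka1 + √(Ka1² + 4·Ka1·C₀))/2 = 6.27 × 10^-3 M
pH = −log(6.27 × 10^-3) = 2.20

pH = 2.20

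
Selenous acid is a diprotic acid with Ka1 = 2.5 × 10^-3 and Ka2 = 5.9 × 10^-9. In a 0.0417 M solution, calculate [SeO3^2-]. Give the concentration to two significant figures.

First ionization gives [H+] ≈ [HSeO3-] = 9.04 × 10^-3 M.
Second step: Ka2 = [H+][SeO3^2-]/[HSeO3-] ≈ [SeO3^2-] (since [H+] ≈ [HSeO3-]).
So [SeO3^2-] ≈ Ka2.

5.9 × 10^-9 M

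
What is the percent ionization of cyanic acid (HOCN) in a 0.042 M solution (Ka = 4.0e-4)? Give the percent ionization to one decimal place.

HOCN ⇌ OCN- + H+; let x = [H+] at equilibrium.
Ka = x²/(C₀ − x); solving the quadratic gives x = 3.90 × 10^-3 M.
Fraction ionized = 3.90 × 10^-3 / 0.042 = 0.0929 → 9.3%

9.3%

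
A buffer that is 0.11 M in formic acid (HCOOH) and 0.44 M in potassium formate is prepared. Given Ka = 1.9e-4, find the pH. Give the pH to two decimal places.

pH = 4.32

pKa = −log(1.9 × 10^-4) = 3.721
pH = pKa + log([A⁻]/[HA]) = 3.721 + log(0.44/0.11)
pH = 3.721 + (+0.602) = 4.32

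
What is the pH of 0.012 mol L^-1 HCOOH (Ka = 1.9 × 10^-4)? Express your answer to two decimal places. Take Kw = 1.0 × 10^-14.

HCOOH ⇌ HCOO- + H+
Let x = [H+] at equilibrium. Ka = x²/(0.012 − x).
Here C₀/Ka ≈ 63.2, so the small-x approximation fails. Use the quadratic:
x = (−Ka + √(Ka² + 4·Ka·C₀))/2 = 1.42 × 10^-3 M
pH = −log[H+] = −log(1.42 × 10^-3) = 2.85

pH = 2.85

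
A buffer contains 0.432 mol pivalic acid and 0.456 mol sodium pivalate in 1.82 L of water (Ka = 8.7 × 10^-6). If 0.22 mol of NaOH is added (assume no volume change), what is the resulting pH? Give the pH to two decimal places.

pH = 5.56

OH- converts (CH3)3CCOOH to (CH3)3CCOO-: (CH3)3CCOOH → 0.212 mol, (CH3)3CCOO- → 0.676 mol.
pKa = −log(8.7 × 10^-6) = 5.060
Henderson–Hasselbalch with mole ratio 0.676/0.212: pH = 5.060 + (+0.504)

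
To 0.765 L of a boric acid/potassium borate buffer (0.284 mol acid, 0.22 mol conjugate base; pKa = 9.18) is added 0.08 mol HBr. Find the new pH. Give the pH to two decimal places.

pH = 8.77

Added H+ converts B(OH)4- to B(OH)3: B(OH)3 → 0.364 mol, B(OH)4- → 0.14 mol.
pH = pKa + log(n_B(OH)4-/n_B(OH)3) = 9.18 + log(0.14/0.364) = 9.18 + (-0.415)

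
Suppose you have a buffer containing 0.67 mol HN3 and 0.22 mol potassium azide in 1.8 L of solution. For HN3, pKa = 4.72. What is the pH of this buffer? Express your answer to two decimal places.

Henderson–Hasselbalch: pH = pKa + log([N3-]/[HN3]) = 4.72 + log(0.22/0.67)
pH = 4.72 + (-0.484) = 4.24

pH = 4.24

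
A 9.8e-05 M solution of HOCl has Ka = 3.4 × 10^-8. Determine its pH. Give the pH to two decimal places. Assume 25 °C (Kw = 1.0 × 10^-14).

pH = 5.74

HOCl ⇌ OCl- + H+
From the ICE table, Ka = x²/(9.8e-05 − x) = 3.4 × 10^-8.
Since Ka ≪ C₀, x ≈ √(Ka·C₀) = 1.83 × 10^-6 M.
Check: 1.9% ionized — well under 5%, approximation valid.
pH = −log(1.83 × 10^-6) = 5.74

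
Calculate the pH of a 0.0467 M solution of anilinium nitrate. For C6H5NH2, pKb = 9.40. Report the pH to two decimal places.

C6H5NH3+ is the conjugate acid of the weak base C6H5NH2.
Kb = 10^(−9.40) = 3.98 × 10^-10
Ka = Kw/Kb = 1.0×10^-14 / 3.98 × 10^-10 = 2.51 × 10^-5
From the ICE table, Ka = x²/(0.0467 − x) = 2.51 × 10^-5.
Since Ka ≪ C₀, x ≈ √(Ka·C₀) = 1.08 × 10^-3 M.
pH = −log(1.08 × 10^-3) = 2.97

pH = 2.97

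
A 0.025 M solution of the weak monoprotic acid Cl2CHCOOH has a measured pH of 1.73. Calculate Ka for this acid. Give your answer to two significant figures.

[H+] = 10^(-1.73) = 1.86 × 10^-2 M
At equilibrium [HA] = 0.025 − 1.86 × 10^-2 = 6.40 × 10^-3 M
Ka = [H+][A-]/[HA] = (1.86 × 10^-2)² / 6.40 × 10^-3 = 5.4 × 10^-2

Ka = 5.4 × 10^-2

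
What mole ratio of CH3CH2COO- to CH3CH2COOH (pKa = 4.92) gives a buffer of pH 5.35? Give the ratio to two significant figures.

pH = pKa + log(r) ⇒ log(r) = 5.35 − 4.92 = +0.43
r = [CH3CH2COO-]/[CH3CH2COOH] = 10^(+0.43) = 2.69

ratio = 2.7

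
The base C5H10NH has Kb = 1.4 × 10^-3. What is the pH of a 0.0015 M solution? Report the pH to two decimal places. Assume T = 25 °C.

pH = 10.96

C5H10NH + H2O ⇌ C5H10NH2+ + OH-
From the ICE table, Kb = x²/(0.0015 − x) = 1.4 × 10^-3.
Here C₀/Kb ≈ 1.07, so the small-x approximation fails. Use the quadratic:
x = [−0.0014 + √(0.0014² + 8.4e-06)]/2 = 9.09 × 10^-4 M
pOH = 3.04, so pH = 14.00 − pOH = 10.96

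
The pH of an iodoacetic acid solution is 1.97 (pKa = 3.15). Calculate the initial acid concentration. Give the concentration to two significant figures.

[H+] = 10^(-1.97) = 1.07 × 10^-2 M = x
Ka = 10^(−3.15) = 7.08 × 10^-4
Ka = x²/(C₀ − x) ⇒ C₀ = x + x²/Ka
C₀ = 1.07 × 10^-2 + (1.07 × 10^-2)²/(7.08 × 10^-4) = 1.72 × 10^-1 M

C₀ = 1.7 × 10^-1 M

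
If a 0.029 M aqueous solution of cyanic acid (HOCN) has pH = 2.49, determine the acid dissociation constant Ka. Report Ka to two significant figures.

[H+] = 10^(-2.49) = 3.24 × 10^-3 M
At equilibrium [HA] = 0.029 − 3.24 × 10^-3 = 2.58 × 10^-2 M
Ka = [H+][A-]/[HA] = (3.24 × 10^-3)² / 2.58 × 10^-2 = 4.1 × 10^-4

Ka = 4.1 × 10^-4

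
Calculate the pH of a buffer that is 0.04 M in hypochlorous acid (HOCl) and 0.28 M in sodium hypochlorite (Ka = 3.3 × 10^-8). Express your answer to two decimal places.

pH = 8.33

pKa = −log(3.3 × 10^-8) = 7.481
Henderson–Hasselbalch: pH = pKa + log([OCl-]/[HOCl]) = 7.481 + log(0.28/0.04)
pH = 7.481 + (+0.845) = 8.33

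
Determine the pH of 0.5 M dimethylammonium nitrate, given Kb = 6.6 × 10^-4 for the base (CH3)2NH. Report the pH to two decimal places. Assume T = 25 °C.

pH = 5.56

(CH3)2NH2+ is the conjugate acid of the weak base (CH3)2NH.
Ka = Kw/Kb = 1.0×10^-14 / 6.6 × 10^-4 = 1.52 × 10^-11
From the ICE table, Ka = x²/(0.5 − x) = 1.52 × 10^-11.
Since Ka ≪ C₀, x ≈ √(Ka·C₀) = 2.76 × 10^-6 M.
pH = −log(2.76 × 10^-6) = 5.56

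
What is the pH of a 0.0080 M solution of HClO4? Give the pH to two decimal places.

HClO4 is a strong acid and dissociates completely, so [H+] = 0.0080 M.
pH = -log(0.008) = 2.10

pH = 2.10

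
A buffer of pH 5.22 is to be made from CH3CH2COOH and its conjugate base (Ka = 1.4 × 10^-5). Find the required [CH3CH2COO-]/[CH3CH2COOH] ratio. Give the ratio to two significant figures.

pKa = -log(1.4 × 10^-5) = 4.854
pH = pKa + log(r) ⇒ log(r) = 5.22 − 4.854 = +0.366
r = [CH3CH2COO-]/[CH3CH2COOH] = 10^(+0.366) = 2.32

ratio = 2.3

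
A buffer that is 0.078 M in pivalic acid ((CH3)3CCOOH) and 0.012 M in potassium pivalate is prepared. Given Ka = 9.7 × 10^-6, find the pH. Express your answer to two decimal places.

pH = 4.20

pKa = −log(9.7 × 10^-6) = 5.013
Henderson–Hasselbalch: pH = pKa + log([(CH3)3CCOO-]/[(CH3)3CCOOH]) = 5.013 + log(0.012/0.078)
pH = 5.013 + (-0.813) = 4.20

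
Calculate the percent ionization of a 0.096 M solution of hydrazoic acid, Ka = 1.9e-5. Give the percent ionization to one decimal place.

1.4%

HN3 ⇌ N3- + H+; let x = [H+] at equilibrium.
x ≈ √(Ka·C₀) = √(1.9 × 10^-5 × 0.096) = 1.35 × 10^-3 M
% ionization = x/C₀ × 100% = 1.35 × 10^-3/0.096 × 100% = 1.4%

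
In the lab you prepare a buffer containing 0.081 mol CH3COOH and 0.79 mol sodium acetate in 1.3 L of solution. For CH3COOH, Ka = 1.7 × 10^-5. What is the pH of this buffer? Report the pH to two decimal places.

pH = 5.76

pKa = −log(1.7 × 10^-5) = 4.770
Henderson–Hasselbalch: pH = pKa + log([CH3COO-]/[CH3COOH]) = 4.770 + log(0.79/0.081)
pH = 4.770 + (+0.989) = 5.76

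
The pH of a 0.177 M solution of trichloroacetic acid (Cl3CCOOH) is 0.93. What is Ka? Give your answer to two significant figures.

Ka = 2.3 × 10^-1

[H+] = 10^(-0.93) = 1.17 × 10^-1 M
At equilibrium [HA] = 0.177 − 1.17 × 10^-1 = 6.00 × 10^-2 M
Ka = [H+][A-]/[HA] = (1.17 × 10^-1)² / 6.00 × 10^-2 = 2.3 × 10^-1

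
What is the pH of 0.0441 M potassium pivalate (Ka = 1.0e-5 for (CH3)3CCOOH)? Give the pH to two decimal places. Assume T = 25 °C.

(CH3)3CCOO- is the conjugate base of the weak acid (CH3)3CCOOH.
Kb = Kw/Ka = 1.0×10^-14 / 1.0 × 10^-5 = 1.00 × 10^-9
Kb = [OH-]²/(0.0441 − [OH-]) = 1.00 × 10^-9
Assume [OH-] ≪ 0.0441: [OH-] ≈ √(1.00 × 10^-9 × 0.0441) = 6.64 × 10^-6 M
([OH-]/C₀ = 0.015% < 5%, so the approximation holds.)
pOH = −log(6.64 × 10^-6) = 5.18; pH = 14.00 − 5.18 = 8.82

pH = 8.82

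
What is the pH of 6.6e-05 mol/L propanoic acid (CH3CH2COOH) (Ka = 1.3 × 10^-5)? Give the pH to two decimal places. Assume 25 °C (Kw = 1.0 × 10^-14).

pH = 4.63

CH3CH2COOH ⇌ CH3CH2COO- + H+
From the ICE table, Ka = [H+]²/(6.6e-05 − [H+]) = 1.3 × 10^-5.
The 5% rule fails; solving [H+]² + Ka·[H+] − Ka·C₀ = 0 exactly:
[H+] = [−1.3e-05 + √(1.3e-05² + 3.43e-09)]/2 = 2.35 × 10^-5 M
pH = −log(2.35 × 10^-5) = 4.63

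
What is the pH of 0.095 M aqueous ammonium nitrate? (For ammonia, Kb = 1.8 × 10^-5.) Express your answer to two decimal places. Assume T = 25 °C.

pH = 5.14

NH4+ is the conjugate acid of the weak base NH3.
Ka = Kw/Kb = 1.0×10^-14 / 1.8 × 10^-5 = 5.56 × 10^-10
Ka = x²/(0.095 − x) = 5.56 × 10^-10
Neglecting x in the denominator: x = √(5.56 × 10^-10 × 0.095) = 7.27 × 10^-6 M
(x/C₀ = 0.0077% < 5%, so the approximation holds.)
pH = −log[H+] = −log(7.27 × 10^-6) = 5.14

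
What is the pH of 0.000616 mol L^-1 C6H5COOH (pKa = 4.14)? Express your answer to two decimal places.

pH = 3.75

C6H5COOH ⇌ C6H5COO- + H+
Ka = 10^(−4.14) = 7.24 × 10^-5
Let x = [H+] at equilibrium. Ka = x²/(0.000616 − x).
x is not negligible relative to C₀; solve x² + 7.24e-05·x − 4.46e-08 = 0.
x = (−Ka + √(Ka² + 4·Ka·C₀))/2 = 1.78 × 10^-4 M
pH = −log(1.78 × 10^-4) = 3.75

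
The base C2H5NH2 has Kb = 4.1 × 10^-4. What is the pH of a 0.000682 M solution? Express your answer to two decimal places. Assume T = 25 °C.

C2H5NH2 + H2O ⇌ C2H5NH3+ + OH-
From the ICE table, Kb = x²/(0.000682 − x) = 4.1 × 10^-4.
Here C₀/Kb ≈ 1.66, so the small-x approximation fails. Use the quadratic:
x = (−Kb + √(Kb² + 4·Kb·C₀))/2 = 3.62 × 10^-4 M
pOH = −log(3.62 × 10^-4) = 3.44; pH = 14.00 − 3.44 = 10.56

pH = 10.56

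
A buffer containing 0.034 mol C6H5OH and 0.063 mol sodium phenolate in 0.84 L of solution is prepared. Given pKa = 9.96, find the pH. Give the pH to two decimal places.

pH = 10.23

Henderson–Hasselbalch: pH = pKa + log([C6H5O-]/[C6H5OH]) = 9.96 + log(0.063/0.034)
pH = 9.96 + (+0.268) = 10.23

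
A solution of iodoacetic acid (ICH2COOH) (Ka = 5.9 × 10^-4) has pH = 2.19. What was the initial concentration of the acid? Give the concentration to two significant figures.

C₀ = 7.7 × 10^-2 M

[H+] = 10^(-2.19) = 6.46 × 10^-3 M = x
Ka = x²/(C₀ − x) ⇒ C₀ = x + x²/Ka
C₀ = 6.46 × 10^-3 + (6.46 × 10^-3)²/(5.9 × 10^-4) = 7.72 × 10^-2 M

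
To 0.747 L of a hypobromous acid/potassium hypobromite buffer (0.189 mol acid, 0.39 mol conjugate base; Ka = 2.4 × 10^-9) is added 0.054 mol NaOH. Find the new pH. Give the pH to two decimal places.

pH = 9.14

After neutralization: n(HOBr) = 0.135 mol, n(OBr-) = 0.444 mol.
pKa = −log(2.4 × 10^-9) = 8.620
pH = pKa + log([A⁻]/[HA]) = 8.620 + log(0.444/0.135) = 8.620 +0.517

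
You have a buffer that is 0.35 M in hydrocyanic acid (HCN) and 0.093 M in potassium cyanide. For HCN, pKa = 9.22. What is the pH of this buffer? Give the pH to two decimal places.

Using pH = pKa + log([base]/[acid]) with [base]/[acid] = 0.093/0.35:
pH = 9.22 + (-0.576) = 8.64

pH = 8.64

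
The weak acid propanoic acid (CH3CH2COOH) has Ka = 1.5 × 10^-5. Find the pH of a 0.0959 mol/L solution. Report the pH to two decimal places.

CH3CH2COOH ⇌ CH3CH2COO- + H+
Ka = [H+]²/(0.0959 − [H+]) = 1.5 × 10^-5
Since Ka ≪ C₀, [H+] ≈ √(Ka·C₀) = 1.20 × 10^-3 M.
([H+]/C₀ = 1.3% < 5%, so the approximation holds.)
pH = −log[H+] = −log(1.20 × 10^-3) = 2.92

pH = 2.92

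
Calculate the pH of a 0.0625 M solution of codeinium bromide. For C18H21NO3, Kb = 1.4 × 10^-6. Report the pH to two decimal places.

pH = 4.68

C18H22NO3+ is the conjugate acid of the weak base C18H21NO3.
Ka = Kw/Kb = 1.0×10^-14 / 1.4 × 10^-6 = 7.14 × 10^-9
Ka = x²/(0.0625 − x) = 7.14 × 10^-9
Assume x ≪ 0.0625: x ≈ √(7.14 × 10^-9 × 0.0625) = 2.11 × 10^-5 M
pH = −log[H+] = −log(2.11 × 10^-5) = 4.68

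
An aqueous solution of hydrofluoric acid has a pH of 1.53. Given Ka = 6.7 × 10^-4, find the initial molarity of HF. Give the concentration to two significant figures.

C₀ = 1.3 M

[H+] = 10^(-1.53) = 2.95 × 10^-2 M = x
Ka = x²/(C₀ − x) ⇒ C₀ = x + x²/Ka
C₀ = 2.95 × 10^-2 + (2.95 × 10^-2)²/(6.7 × 10^-4) = 1.33 M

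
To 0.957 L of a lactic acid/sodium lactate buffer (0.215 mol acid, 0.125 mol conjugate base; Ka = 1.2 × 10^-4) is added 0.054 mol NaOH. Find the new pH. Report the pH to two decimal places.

pH = 3.97

OH- converts CH3CH(OH)COOH to CH3CH(OH)COO-: CH3CH(OH)COOH → 0.161 mol, CH3CH(OH)COO- → 0.179 mol.
pKa = −log(1.2 × 10^-4) = 3.921
pH = pKa + log(n_CH3CH(OH)COO-/n_CH3CH(OH)COOH) = 3.921 + log(0.179/0.161) = 3.921 + (+0.046)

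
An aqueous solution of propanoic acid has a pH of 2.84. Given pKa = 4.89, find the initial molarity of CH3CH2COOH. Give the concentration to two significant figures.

[H+] = 10^(-2.84) = 1.45 × 10^-3 M = x
Ka = 10^(−4.89) = 1.29 × 10^-5
Ka = x²/(C₀ − x) ⇒ C₀ = x + x²/Ka
C₀ = 1.45 × 10^-3 + (1.45 × 10^-3)²/(1.29 × 10^-5) = 1.64 × 10^-1 M

C₀ = 1.6 × 10^-1 M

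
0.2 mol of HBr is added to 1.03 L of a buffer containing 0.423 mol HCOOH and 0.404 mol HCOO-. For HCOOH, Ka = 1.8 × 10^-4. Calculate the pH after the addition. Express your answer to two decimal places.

After neutralization: n(HCOOH) = 0.623 mol, n(HCOO-) = 0.204 mol.
pKa = −log(1.8 × 10^-4) = 3.745
pH = pKa + log(n_HCOO-/n_HCOOH) = 3.745 + log(0.204/0.623) = 3.745 + (-0.485)

pH = 3.26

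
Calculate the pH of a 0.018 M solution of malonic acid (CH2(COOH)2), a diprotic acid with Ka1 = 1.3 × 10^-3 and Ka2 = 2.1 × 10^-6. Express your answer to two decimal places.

Since Ka1 ≫ Ka2, the first ionization dominates [H+].
Ka1 = x²/(0.018 − x) = 1.3 × 10^-3
Solving the quadratic: x = (−Ka1 + √(Ka1² + 4·Ka1·C₀))/2 = 4.23 × 10^-3 M
pH = −log(4.23 × 10^-3) = 2.37

pH = 2.37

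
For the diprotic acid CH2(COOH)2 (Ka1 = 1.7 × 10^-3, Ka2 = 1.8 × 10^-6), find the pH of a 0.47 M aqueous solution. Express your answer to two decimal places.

pH = 1.56

Since Ka1 ≫ Ka2, the first ionization dominates [H+].
Ka1 = x²/(0.47 − x) = 1.7 × 10^-3
Solving the quadratic: x = (−Ka1 + √(Ka1² + 4·Ka1·C₀))/2 = 2.74 × 10^-2 M
pH = −log(2.74 × 10^-2) = 1.56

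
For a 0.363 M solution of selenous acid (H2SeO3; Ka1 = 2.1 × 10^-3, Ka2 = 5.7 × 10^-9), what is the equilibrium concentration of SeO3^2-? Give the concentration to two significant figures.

First ionization gives [H+] ≈ [HSeO3-] = 2.66 × 10^-2 M.
Second step: Ka2 = [H+][SeO3^2-]/[HSeO3-] ≈ [SeO3^2-] (since [H+] ≈ [HSeO3-]).
So [SeO3^2-] ≈ Ka2.

5.7 × 10^-9 M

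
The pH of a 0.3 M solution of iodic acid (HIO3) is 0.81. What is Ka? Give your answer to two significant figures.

[H+] = 10^(-0.81) = 1.55 × 10^-1 M
At equilibrium [HA] = 0.3 − 1.55 × 10^-1 = 1.45 × 10^-1 M
Ka = [H+][A-]/[HA] = (1.55 × 10^-1)² / 1.45 × 10^-1 = 1.7 × 10^-1

Ka = 1.7 × 10^-1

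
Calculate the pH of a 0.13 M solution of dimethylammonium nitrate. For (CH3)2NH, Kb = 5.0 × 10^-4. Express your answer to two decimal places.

(CH3)2NH2+ is the conjugate acid of the weak base (CH3)2NH.
Ka = Kw/Kb = 1.0×10^-14 / 5.0 × 10^-4 = 2.00 × 10^-11
Let x = [H+] at equilibrium. Ka = x²/(0.13 − x).
Neglecting x in the denominator: x = √(2.00 × 10^-11 × 0.13) = 1.61 × 10^-6 M
pH = −log[H+] = −log(1.61 × 10^-6) = 5.79

pH = 5.79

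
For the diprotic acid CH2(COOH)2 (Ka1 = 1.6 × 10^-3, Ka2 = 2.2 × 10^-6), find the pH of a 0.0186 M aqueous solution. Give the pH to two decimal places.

Since Ka1 ≫ Ka2, the first ionization dominates [H+].
Ka1 = x²/(0.0186 − x) = 1.6 × 10^-3
Solving the quadratic: x = (−Ka1 + √(Ka1² + 4·Ka1·C₀))/2 = 4.71 × 10^-3 M
pH = −log(4.71 × 10^-3) = 2.33

pH = 2.33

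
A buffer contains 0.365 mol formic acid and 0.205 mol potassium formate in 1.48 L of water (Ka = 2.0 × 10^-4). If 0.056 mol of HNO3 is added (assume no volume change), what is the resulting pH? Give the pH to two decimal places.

Added H+ converts HCOO- to HCOOH: HCOOH → 0.421 mol, HCOO- → 0.149 mol.
pKa = −log(2.0 × 10^-4) = 3.699
pH = pKa + log([A⁻]/[HA]) = 3.699 + log(0.149/0.421) = 3.699 -0.451

pH = 3.25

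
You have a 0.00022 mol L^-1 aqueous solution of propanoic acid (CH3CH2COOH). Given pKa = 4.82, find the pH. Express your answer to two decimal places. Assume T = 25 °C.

pH = 4.30

CH3CH2COOH ⇌ CH3CH2COO- + H+
Ka = 10^(−4.82) = 1.51 × 10^-5
Ka = [H+]²/(0.00022 − [H+]) = 1.51 × 10^-5
The 5% rule fails; solving [H+]² + Ka·[H+] − Ka·C₀ = 0 exactly:
[H+] = (−Ka + √(Ka² + 4·Ka·C₀))/2 = 5.06 × 10^-5 M
pH = −log(5.06 × 10^-5) = 4.30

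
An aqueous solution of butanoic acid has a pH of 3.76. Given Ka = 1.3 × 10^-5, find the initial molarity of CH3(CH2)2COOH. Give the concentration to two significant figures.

C₀ = 2.5 × 10^-3 M

[H+] = 10^(-3.76) = 1.74 × 10^-4 M = x
Ka = x²/(C₀ − x) ⇒ C₀ = x + x²/Ka
C₀ = 1.74 × 10^-4 + (1.74 × 10^-4)²/(1.3 × 10^-5) = 2.50 × 10^-3 M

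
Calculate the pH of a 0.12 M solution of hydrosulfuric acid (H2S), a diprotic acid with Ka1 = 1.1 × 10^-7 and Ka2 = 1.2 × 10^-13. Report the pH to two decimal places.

pH = 3.94

Since Ka1 ≫ Ka2, the first ionization dominates [H+].
Ka1 = x²/(0.12 − x) = 1.1 × 10^-7
x ≈ √(1.1 × 10^-7 × 0.12) = 1.15 × 10^-4 M
pH = −log(1.15 × 10^-4) = 3.94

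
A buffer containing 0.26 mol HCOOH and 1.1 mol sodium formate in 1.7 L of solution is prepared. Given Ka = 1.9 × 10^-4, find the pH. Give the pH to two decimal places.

pH = 4.35

pKa = −log(1.9 × 10^-4) = 3.721
Using pH = pKa + log([base]/[acid]) with [base]/[acid] = 1.1/0.26:
pH = 3.721 + (+0.626) = 4.35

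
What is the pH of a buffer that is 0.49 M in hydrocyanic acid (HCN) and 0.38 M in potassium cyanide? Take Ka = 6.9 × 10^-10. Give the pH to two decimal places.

pH = 9.05

pKa = −log(6.9 × 10^-10) = 9.161
Using pH = pKa + log([base]/[acid]) with [base]/[acid] = 0.38/0.49:
pH = 9.161 + (-0.110) = 9.05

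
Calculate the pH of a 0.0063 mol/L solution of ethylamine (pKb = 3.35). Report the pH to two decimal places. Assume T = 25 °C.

C2H5NH2 + H2O ⇌ C2H5NH3+ + OH-
Kb = 10^(−3.35) = 4.47 × 10^-4
From the ICE table, Kb = [OH-]²/(0.0063 − [OH-]) = 4.47 × 10^-4.
Here C₀/Kb ≈ 14.1, so the small-[OH-] approximation fails. Use the quadratic:
[OH-] = (−Kb + √(Kb² + 4·Kb·C₀))/2 = 1.47 × 10^-3 M
pOH = −log(1.47 × 10^-3) = 2.83; pH = 14.00 − 2.83 = 11.17

pH = 11.17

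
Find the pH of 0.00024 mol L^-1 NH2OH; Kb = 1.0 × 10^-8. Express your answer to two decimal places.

pH = 8.19

NH2OH + H2O ⇌ NH3OH+ + OH-
Kb = x²/(0.00024 − x) = 1.0 × 10^-8
Neglecting x in the denominator: x = √(1.0 × 10^-8 × 0.00024) = 1.55 × 10^-6 M
Check: 0.65% ionized — well under 5%, approximation valid.
pOH = 5.81, so pH = 14.00 − pOH = 8.19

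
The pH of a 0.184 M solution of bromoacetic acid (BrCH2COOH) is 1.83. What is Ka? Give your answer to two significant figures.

[H+] = 10^(-1.83) = 1.48 × 10^-2 M
At equilibrium [HA] = 0.184 − 1.48 × 10^-2 = 1.69 × 10^-1 M
Ka = [H+][A-]/[HA] = (1.48 × 10^-2)² / 1.69 × 10^-1 = 1.3 × 10^-3

Ka = 1.3 × 10^-3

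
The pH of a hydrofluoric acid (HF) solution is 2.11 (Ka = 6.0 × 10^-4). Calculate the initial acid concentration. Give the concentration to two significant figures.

C₀ = 1.1 × 10^-1 M

[H+] = 10^(-2.11) = 7.76 × 10^-3 M = x
Ka = x²/(C₀ − x) ⇒ C₀ = x + x²/Ka
C₀ = 7.76 × 10^-3 + (7.76 × 10^-3)²/(6.0 × 10^-4) = 1.08 × 10^-1 M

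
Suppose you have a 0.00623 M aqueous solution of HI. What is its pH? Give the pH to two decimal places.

HI is a strong acid and dissociates completely, so [H+] = 0.00623 M.
pH = -log(0.00623) = 2.21

pH = 2.21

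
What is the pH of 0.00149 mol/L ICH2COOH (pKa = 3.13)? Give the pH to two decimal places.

pH = 3.13

ICH2COOH ⇌ ICH2COO- + H+
Ka = 10^(−3.13) = 7.41 × 10^-4
From the ICE table, Ka = x²/(0.00149 − x) = 7.41 × 10^-4.
The 5% rule fails; solving x² + Ka·x − Ka·C₀ = 0 exactly:
x = [−0.000741 + √(0.000741² + 4.42e-06)]/2 = 7.44 × 10^-4 M
pH = −log(7.44 × 10^-4) = 3.13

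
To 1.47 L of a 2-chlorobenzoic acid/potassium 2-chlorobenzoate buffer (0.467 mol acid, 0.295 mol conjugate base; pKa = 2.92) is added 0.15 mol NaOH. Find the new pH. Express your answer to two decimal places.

pH = 3.07

After neutralization: n(ClC6H4COOH) = 0.317 mol, n(ClC6H4COO-) = 0.445 mol.
Henderson–Hasselbalch with mole ratio 0.445/0.317: pH = 2.92 + (+0.147)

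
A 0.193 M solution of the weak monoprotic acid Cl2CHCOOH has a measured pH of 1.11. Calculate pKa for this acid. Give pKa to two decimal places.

[H+] = 10^(-1.11) = 7.76 × 10^-2 M
At equilibrium [HA] = 0.193 − 7.76 × 10^-2 = 1.15 × 10^-1 M
Ka = [H+][A-]/[HA] = (7.76 × 10^-2)² / 1.15 × 10^-1 = 5.24 × 10^-2
pKa = -log(5.24 × 10^-2) = 1.28

pKa = 1.28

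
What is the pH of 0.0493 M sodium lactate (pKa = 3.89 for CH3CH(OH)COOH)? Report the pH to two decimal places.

CH3CH(OH)COO- is the conjugate base of the weak acid CH3CH(OH)COOH.
Ka = 10^(−3.89) = 1.29 × 10^-4
Kb = Kw/Ka = 1.0×10^-14 / 1.29 × 10^-4 = 7.75 × 10^-11
From the ICE table, Kb = [OH-]²/(0.0493 − [OH-]) = 7.75 × 10^-11.
Assume [OH-] ≪ 0.0493: [OH-] ≈ √(7.75 × 10^-11 × 0.0493) = 1.95 × 10^-6 M
([OH-]/C₀ = 0.004% < 5%, so the approximation holds.)
pOH = 5.71, so pH = 14.00 − pOH = 8.29

pH = 8.29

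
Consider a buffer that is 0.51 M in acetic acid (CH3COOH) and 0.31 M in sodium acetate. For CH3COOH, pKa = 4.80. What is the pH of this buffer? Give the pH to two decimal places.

pH = 4.58

Using pH = pKa + log([base]/[acid]) with [base]/[acid] = 0.31/0.51:
pH = 4.80 + (-0.216) = 4.58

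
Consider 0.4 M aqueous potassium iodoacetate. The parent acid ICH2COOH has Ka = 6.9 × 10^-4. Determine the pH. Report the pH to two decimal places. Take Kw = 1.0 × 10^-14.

ICH2COO- is the conjugate base of the weak acid ICH2COOH.
Kb = Kw/Ka = 1.0×10^-14 / 6.9 × 10^-4 = 1.45 × 10^-11
Kb = x²/(0.4 − x) = 1.45 × 10^-11
Assume x ≪ 0.4: x ≈ √(1.45 × 10^-11 × 0.4) = 2.41 × 10^-6 M
Check: 0.0006% ionized — well under 5%, approximation valid.
pOH = −log(2.41 × 10^-6) = 5.62; pH = 14.00 − 5.62 = 8.38

pH = 8.38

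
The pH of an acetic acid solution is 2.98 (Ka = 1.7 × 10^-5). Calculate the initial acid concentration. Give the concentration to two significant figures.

[H+] = 10^(-2.98) = 1.05 × 10^-3 M = x
Ka = x²/(C₀ − x) ⇒ C₀ = x + x²/Ka
C₀ = 1.05 × 10^-3 + (1.05 × 10^-3)²/(1.7 × 10^-5) = 6.59 × 10^-2 M

C₀ = 6.6 × 10^-2 M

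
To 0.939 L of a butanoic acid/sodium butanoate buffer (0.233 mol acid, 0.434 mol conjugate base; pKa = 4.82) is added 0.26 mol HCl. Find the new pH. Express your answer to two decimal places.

pH = 4.37

After neutralization: n(CH3(CH2)2COOH) = 0.493 mol, n(CH3(CH2)2COO-) = 0.174 mol.
pH = pKa + log(n_CH3(CH2)2COO-/n_CH3(CH2)2COOH) = 4.82 + log(0.174/0.493) = 4.82 + (-0.452)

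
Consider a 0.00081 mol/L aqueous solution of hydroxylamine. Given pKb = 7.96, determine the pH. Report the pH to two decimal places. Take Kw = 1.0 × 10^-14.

NH2OH + H2O ⇌ NH3OH+ + OH-
Kb = 10^(−7.96) = 1.10 × 10^-8
From the ICE table, Kb = x²/(0.00081 − x) = 1.10 × 10^-8.
Neglecting x in the denominator: x = √(1.10 × 10^-8 × 0.00081) = 2.98 × 10^-6 M
Check: 0.37% ionized — well under 5%, approximation valid.
pOH = 5.53, so pH = 14.00 − pOH = 8.47

pH = 8.47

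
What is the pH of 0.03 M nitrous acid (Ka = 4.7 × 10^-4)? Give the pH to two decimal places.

pH = 2.45

HNO2 ⇌ NO2- + H+
Ka = [H+]²/(0.03 − [H+]) = 4.7 × 10^-4
The 5% rule fails; solving [H+]² + Ka·[H+] − Ka·C₀ = 0 exactly:
[H+] = (−Ka + √(Ka² + 4·Ka·C₀))/2 = 3.53 × 10^-3 M
pH = −log[H+] = −log(3.53 × 10^-3) = 2.45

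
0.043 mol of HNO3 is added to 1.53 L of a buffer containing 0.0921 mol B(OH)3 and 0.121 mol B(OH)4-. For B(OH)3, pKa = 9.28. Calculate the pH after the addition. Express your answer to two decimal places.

pH = 9.04

After neutralization: n(B(OH)3) = 0.135 mol, n(B(OH)4-) = 0.078 mol.
pH = pKa + log([A⁻]/[HA]) = 9.28 + log(0.078/0.135) = 9.28 -0.238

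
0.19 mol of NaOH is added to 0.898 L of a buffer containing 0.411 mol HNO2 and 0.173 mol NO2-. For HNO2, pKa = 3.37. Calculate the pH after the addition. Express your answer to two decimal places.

pH = 3.59

OH- converts HNO2 to NO2-: HNO2 → 0.221 mol, NO2- → 0.363 mol.
pH = pKa + log([A⁻]/[HA]) = 3.37 + log(0.363/0.221) = 3.37 +0.216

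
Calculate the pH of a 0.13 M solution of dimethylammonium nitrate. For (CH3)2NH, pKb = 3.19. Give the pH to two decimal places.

(CH3)2NH2+ is the conjugate acid of the weak base (CH3)2NH.
Kb = 10^(−3.19) = 6.46 × 10^-4
Ka = Kw/Kb = 1.0×10^-14 / 6.46 × 10^-4 = 1.55 × 10^-11
Let x = [H+] at equilibrium. Ka = x²/(0.13 − x).
Assume x ≪ 0.13: x ≈ √(1.55 × 10^-11 × 0.13) = 1.42 × 10^-6 M
pH = −log(1.42 × 10^-6) = 5.85

pH = 5.85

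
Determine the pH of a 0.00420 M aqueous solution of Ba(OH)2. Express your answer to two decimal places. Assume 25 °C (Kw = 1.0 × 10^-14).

pH = 11.92

Ba(OH)2 is a strong base (each formula unit releases 2 OH-); [OH-] = 0.0084 M.
pOH = -log(0.0084) = 2.08
pH = 14.00 - 2.08 = 11.92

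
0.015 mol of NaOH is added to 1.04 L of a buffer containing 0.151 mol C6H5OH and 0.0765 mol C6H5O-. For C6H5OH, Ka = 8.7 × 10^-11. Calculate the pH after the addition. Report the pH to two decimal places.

pH = 9.89

After neutralization: n(C6H5OH) = 0.136 mol, n(C6H5O-) = 0.0915 mol.
pKa = −log(8.7 × 10^-11) = 10.060
Henderson–Hasselbalch with mole ratio 0.0915/0.136: pH = 10.060 + (-0.172)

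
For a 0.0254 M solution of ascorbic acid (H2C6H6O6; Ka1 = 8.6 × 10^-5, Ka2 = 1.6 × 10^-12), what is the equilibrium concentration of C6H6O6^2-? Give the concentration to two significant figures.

First ionization gives [H+] ≈ [HC6H6O6-] = 1.44 × 10^-3 M.
Second step: Ka2 = [H+][C6H6O6^2-]/[HC6H6O6-] ≈ [C6H6O6^2-] (since [H+] ≈ [HC6H6O6-]).
So [C6H6O6^2-] ≈ Ka2.

1.6 × 10^-12 M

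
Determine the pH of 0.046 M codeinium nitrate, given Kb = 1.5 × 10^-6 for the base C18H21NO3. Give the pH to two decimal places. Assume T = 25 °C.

C18H22NO3+ is the conjugate acid of the weak base C18H21NO3.
Ka = Kw/Kb = 1.0×10^-14 / 1.5 × 10^-6 = 6.67 × 10^-9
From the ICE table, Ka = x²/(0.046 − x) = 6.67 × 10^-9.
Assume x ≪ 0.046: x ≈ √(6.67 × 10^-9 × 0.046) = 1.75 × 10^-5 M
Check: 0.038% ionized — well under 5%, approximation valid.
pH = −log(1.75 × 10^-5) = 4.76

pH = 4.76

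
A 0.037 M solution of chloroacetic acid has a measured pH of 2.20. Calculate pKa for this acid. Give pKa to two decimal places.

[H+] = 10^(-2.20) = 6.31 × 10^-3 M
At equilibrium [HA] = 0.037 − 6.31 × 10^-3 = 3.07 × 10^-2 M
Ka = [H+][A-]/[HA] = (6.31 × 10^-3)² / 3.07 × 10^-2 = 1.30 × 10^-3
pKa = -log(1.30 × 10^-3) = 2.89

pKa = 2.89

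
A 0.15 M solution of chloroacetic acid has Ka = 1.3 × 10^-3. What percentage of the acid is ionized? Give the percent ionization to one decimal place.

8.9%

ClCH2COOH ⇌ ClCH2COO- + H+; let x = [H+] at equilibrium.
Solve x² + 0.0013x − 0.000195 = 0 → x = 1.33 × 10^-2 M
Fraction ionized = 1.33 × 10^-2 / 0.15 = 0.0887 → 8.9%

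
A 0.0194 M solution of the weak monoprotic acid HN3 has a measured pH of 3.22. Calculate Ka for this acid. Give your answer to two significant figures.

[H+] = 10^(-3.22) = 6.03 × 10^-4 M
At equilibrium [HA] = 0.0194 − 6.03 × 10^-4 = 1.88 × 10^-2 M
Ka = [H+][A-]/[HA] = (6.03 × 10^-4)² / 1.88 × 10^-2 = 1.9 × 10^-5

Ka = 1.9 × 10^-5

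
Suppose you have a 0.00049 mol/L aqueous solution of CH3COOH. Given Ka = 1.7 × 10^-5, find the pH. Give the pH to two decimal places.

CH3COOH ⇌ CH3COO- + H+
Ka = [H+]²/(0.00049 − [H+]) = 1.7 × 10^-5
The 5% rule fails; solving [H+]² + Ka·[H+] − Ka·C₀ = 0 exactly:
[H+] = [−1.7e-05 + √(1.7e-05² + 3.33e-08)]/2 = 8.32 × 10^-5 M
pH = −log(8.32 × 10^-5) = 4.08

pH = 4.08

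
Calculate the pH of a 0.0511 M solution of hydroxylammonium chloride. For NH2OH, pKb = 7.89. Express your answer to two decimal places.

pH = 3.70

NH3OH+ is the conjugate acid of the weak base NH2OH.
Kb = 10^(−7.89) = 1.29 × 10^-8
Ka = Kw/Kb = 1.0×10^-14 / 1.29 × 10^-8 = 7.75 × 10^-7
From the ICE table, Ka = [H+]²/(0.0511 − [H+]) = 7.75 × 10^-7.
Neglecting [H+] in the denominator: [H+] = √(7.75 × 10^-7 × 0.0511) = 1.99 × 10^-4 M
Check: 0.39% ionized — well under 5%, approximation valid.
pH = −log(1.99 × 10^-4) = 3.70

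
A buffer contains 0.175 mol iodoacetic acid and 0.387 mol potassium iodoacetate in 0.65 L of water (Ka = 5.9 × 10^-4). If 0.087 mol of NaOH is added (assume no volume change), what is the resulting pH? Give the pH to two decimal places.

After neutralization: n(ICH2COOH) = 0.088 mol, n(ICH2COO-) = 0.474 mol.
pKa = −log(5.9 × 10^-4) = 3.229
pH = pKa + log([A⁻]/[HA]) = 3.229 + log(0.474/0.088) = 3.229 +0.731

pH = 3.96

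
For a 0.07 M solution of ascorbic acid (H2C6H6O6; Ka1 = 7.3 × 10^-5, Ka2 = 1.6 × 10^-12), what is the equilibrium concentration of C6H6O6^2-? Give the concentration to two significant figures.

1.6 × 10^-12 M

First ionization gives [H+] ≈ [HC6H6O6-] = 2.26 × 10^-3 M.
Second step: Ka2 = [H+][C6H6O6^2-]/[HC6H6O6-] ≈ [C6H6O6^2-] (since [H+] ≈ [HC6H6O6-]).
So [C6H6O6^2-] ≈ Ka2.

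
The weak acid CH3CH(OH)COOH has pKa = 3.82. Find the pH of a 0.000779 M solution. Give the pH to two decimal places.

CH3CH(OH)COOH ⇌ CH3CH(OH)COO- + H+
Ka = 10^(−3.82) = 1.51 × 10^-4
Ka = [H+]²/(0.000779 − [H+]) = 1.51 × 10^-4
[H+] is not negligible relative to C₀; solve [H+]² + 0.000151·[H+] − 1.18e-07 = 0.
[H+] = [−0.000151 + √(0.000151² + 4.71e-07)]/2 = 2.76 × 10^-4 M
pH = −log(2.76 × 10^-4) = 3.56

pH = 3.56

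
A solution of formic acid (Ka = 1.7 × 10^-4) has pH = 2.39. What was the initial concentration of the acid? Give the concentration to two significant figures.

[H+] = 10^(-2.39) = 4.07 × 10^-3 M = x
Ka = x²/(C₀ − x) ⇒ C₀ = x + x²/Ka
C₀ = 4.07 × 10^-3 + (4.07 × 10^-3)²/(1.7 × 10^-4) = 1.02 × 10^-1 M

C₀ = 1.0 × 10^-1 M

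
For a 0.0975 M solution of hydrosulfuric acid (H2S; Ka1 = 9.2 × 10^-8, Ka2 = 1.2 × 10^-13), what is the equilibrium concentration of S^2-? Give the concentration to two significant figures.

1.2 × 10^-13 M

First ionization gives [H+] ≈ [HS-] = 9.47 × 10^-5 M.
Second step: Ka2 = [H+][S^2-]/[HS-] ≈ [S^2-] (since [H+] ≈ [HS-]).
So [S^2-] ≈ Ka2.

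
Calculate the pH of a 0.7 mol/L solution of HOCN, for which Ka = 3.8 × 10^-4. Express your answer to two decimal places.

pH = 1.79

HOCN ⇌ OCN- + H+
From the ICE table, Ka = x²/(0.7 − x) = 3.8 × 10^-4.
Assume x ≪ 0.7: x ≈ √(3.8 × 10^-4 × 0.7) = 1.63 × 10^-2 M
Check: 2.3% ionized — well under 5%, approximation valid.
pH = −log[H+] = −log(1.63 × 10^-2) = 1.79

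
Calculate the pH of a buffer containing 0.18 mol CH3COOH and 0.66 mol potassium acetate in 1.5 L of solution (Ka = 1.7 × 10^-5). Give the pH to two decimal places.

pH = 5.33

pKa = −log(1.7 × 10^-5) = 4.770
pH = pKa + log([A⁻]/[HA]) = 4.770 + log(0.66/0.18)
pH = 4.770 + (+0.564) = 5.33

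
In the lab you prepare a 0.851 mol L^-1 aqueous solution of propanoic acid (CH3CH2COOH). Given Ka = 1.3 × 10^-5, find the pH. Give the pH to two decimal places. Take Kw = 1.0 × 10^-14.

CH3CH2COOH ⇌ CH3CH2COO- + H+
Ka = x²/(0.851 − x) = 1.3 × 10^-5
Assume x ≪ 0.851: x ≈ √(1.3 × 10^-5 × 0.851) = 3.33 × 10^-3 M
Check: 0.39% ionized — well under 5%, approximation valid.
pH = −log(3.33 × 10^-3) = 2.48

pH = 2.48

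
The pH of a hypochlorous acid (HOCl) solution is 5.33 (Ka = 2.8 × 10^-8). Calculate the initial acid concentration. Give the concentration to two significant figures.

C₀ = 7.9 × 10^-4 M

[H+] = 10^(-5.33) = 4.68 × 10^-6 M = x
Ka = x²/(C₀ − x) ⇒ C₀ = x + x²/Ka
C₀ = 4.68 × 10^-6 + (4.68 × 10^-6)²/(2.8 × 10^-8) = 7.87 × 10^-4 M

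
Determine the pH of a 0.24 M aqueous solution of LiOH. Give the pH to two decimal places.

pH = 13.38

LiOH is a strong base; [OH-] = 0.24 M.
pOH = -log(0.24) = 0.62
pH = 14.00 - 0.62 = 13.38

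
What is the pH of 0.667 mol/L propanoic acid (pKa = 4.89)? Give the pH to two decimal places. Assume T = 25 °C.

CH3CH2COOH ⇌ CH3CH2COO- + H+
Ka = 10^(−4.89) = 1.29 × 10^-5
From the ICE table, Ka = x²/(0.667 − x) = 1.29 × 10^-5.
Assume x ≪ 0.667: x ≈ √(1.29 × 10^-5 × 0.667) = 2.93 × 10^-3 M
(x/C₀ = 0.44% < 5%, so the approximation holds.)
pH = −log[H+] = −log(2.93 × 10^-3) = 2.53

pH = 2.53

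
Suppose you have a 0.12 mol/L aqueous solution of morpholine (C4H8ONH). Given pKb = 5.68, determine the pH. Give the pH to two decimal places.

C4H8ONH + H2O ⇌ C4H8ONH2+ + OH-
Kb = 10^(−5.68) = 2.09 × 10^-6
Kb = [OH-]²/(0.12 − [OH-]) = 2.09 × 10^-6
Since Kb ≪ C₀, [OH-] ≈ √(Kb·C₀) = 5.01 × 10^-4 M.
Check: 0.42% ionized — well under 5%, approximation valid.
pOH = −log(5.01 × 10^-4) = 3.30; pH = 14.00 − 3.30 = 10.70

pH = 10.70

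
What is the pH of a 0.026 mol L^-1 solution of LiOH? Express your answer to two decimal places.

LiOH is a strong base; [OH-] = 0.026 M.
pOH = -log(0.026) = 1.59
pH = 14.00 - 1.59 = 12.41

pH = 12.41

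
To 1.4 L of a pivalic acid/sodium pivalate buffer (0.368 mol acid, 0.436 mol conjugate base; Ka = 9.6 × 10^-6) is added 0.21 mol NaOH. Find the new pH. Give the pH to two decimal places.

pH = 5.63

OH- converts (CH3)3CCOOH to (CH3)3CCOO-: (CH3)3CCOOH → 0.158 mol, (CH3)3CCOO- → 0.646 mol.
pKa = −log(9.6 × 10^-6) = 5.018
Henderson–Hasselbalch with mole ratio 0.646/0.158: pH = 5.018 + (+0.612)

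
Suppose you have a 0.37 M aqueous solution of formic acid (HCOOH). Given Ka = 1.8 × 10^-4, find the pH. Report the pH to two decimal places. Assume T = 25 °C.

HCOOH ⇌ HCOO- + H+
Ka = [H+]²/(0.37 − [H+]) = 1.8 × 10^-4
Neglecting [H+] in the denominator: [H+] = √(1.8 × 10^-4 × 0.37) = 8.16 × 10^-3 M
pH = −log(8.16 × 10^-3) = 2.09

pH = 2.09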